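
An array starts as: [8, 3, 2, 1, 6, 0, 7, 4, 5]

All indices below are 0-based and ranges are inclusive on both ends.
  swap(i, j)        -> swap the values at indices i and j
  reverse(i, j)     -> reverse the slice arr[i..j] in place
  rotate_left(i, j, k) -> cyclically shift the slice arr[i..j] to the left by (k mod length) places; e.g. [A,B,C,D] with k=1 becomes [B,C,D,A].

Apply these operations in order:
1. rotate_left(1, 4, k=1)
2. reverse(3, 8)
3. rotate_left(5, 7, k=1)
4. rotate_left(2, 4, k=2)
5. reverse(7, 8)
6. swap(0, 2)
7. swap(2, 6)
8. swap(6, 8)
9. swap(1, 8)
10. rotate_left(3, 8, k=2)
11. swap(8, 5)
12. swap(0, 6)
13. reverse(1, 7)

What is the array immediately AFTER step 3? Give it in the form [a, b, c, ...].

After 1 (rotate_left(1, 4, k=1)): [8, 2, 1, 6, 3, 0, 7, 4, 5]
After 2 (reverse(3, 8)): [8, 2, 1, 5, 4, 7, 0, 3, 6]
After 3 (rotate_left(5, 7, k=1)): [8, 2, 1, 5, 4, 0, 3, 7, 6]

Answer: [8, 2, 1, 5, 4, 0, 3, 7, 6]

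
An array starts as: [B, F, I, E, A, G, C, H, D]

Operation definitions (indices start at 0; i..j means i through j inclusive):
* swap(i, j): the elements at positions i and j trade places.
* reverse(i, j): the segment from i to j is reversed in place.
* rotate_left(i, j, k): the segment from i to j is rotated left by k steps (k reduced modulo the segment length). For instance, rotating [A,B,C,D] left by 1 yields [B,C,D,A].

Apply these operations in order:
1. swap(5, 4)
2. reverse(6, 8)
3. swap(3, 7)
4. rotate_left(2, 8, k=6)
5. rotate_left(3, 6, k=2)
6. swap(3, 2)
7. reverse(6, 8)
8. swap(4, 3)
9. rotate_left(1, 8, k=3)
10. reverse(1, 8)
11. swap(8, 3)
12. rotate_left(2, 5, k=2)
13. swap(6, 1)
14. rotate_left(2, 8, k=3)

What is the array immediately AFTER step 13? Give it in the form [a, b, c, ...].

Answer: [B, E, H, D, G, C, A, I, F]

Derivation:
After 1 (swap(5, 4)): [B, F, I, E, G, A, C, H, D]
After 2 (reverse(6, 8)): [B, F, I, E, G, A, D, H, C]
After 3 (swap(3, 7)): [B, F, I, H, G, A, D, E, C]
After 4 (rotate_left(2, 8, k=6)): [B, F, C, I, H, G, A, D, E]
After 5 (rotate_left(3, 6, k=2)): [B, F, C, G, A, I, H, D, E]
After 6 (swap(3, 2)): [B, F, G, C, A, I, H, D, E]
After 7 (reverse(6, 8)): [B, F, G, C, A, I, E, D, H]
After 8 (swap(4, 3)): [B, F, G, A, C, I, E, D, H]
After 9 (rotate_left(1, 8, k=3)): [B, C, I, E, D, H, F, G, A]
After 10 (reverse(1, 8)): [B, A, G, F, H, D, E, I, C]
After 11 (swap(8, 3)): [B, A, G, C, H, D, E, I, F]
After 12 (rotate_left(2, 5, k=2)): [B, A, H, D, G, C, E, I, F]
After 13 (swap(6, 1)): [B, E, H, D, G, C, A, I, F]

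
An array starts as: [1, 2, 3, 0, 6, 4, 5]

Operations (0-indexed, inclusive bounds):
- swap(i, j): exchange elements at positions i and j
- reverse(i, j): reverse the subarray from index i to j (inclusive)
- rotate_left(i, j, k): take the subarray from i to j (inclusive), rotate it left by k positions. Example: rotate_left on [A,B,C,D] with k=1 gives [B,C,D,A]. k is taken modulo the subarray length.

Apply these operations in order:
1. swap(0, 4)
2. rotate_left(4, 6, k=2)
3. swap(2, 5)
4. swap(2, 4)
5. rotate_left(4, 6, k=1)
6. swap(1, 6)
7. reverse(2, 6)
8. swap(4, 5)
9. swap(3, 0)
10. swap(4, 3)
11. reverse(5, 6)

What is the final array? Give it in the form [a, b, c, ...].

Answer: [4, 1, 2, 0, 6, 5, 3]

Derivation:
After 1 (swap(0, 4)): [6, 2, 3, 0, 1, 4, 5]
After 2 (rotate_left(4, 6, k=2)): [6, 2, 3, 0, 5, 1, 4]
After 3 (swap(2, 5)): [6, 2, 1, 0, 5, 3, 4]
After 4 (swap(2, 4)): [6, 2, 5, 0, 1, 3, 4]
After 5 (rotate_left(4, 6, k=1)): [6, 2, 5, 0, 3, 4, 1]
After 6 (swap(1, 6)): [6, 1, 5, 0, 3, 4, 2]
After 7 (reverse(2, 6)): [6, 1, 2, 4, 3, 0, 5]
After 8 (swap(4, 5)): [6, 1, 2, 4, 0, 3, 5]
After 9 (swap(3, 0)): [4, 1, 2, 6, 0, 3, 5]
After 10 (swap(4, 3)): [4, 1, 2, 0, 6, 3, 5]
After 11 (reverse(5, 6)): [4, 1, 2, 0, 6, 5, 3]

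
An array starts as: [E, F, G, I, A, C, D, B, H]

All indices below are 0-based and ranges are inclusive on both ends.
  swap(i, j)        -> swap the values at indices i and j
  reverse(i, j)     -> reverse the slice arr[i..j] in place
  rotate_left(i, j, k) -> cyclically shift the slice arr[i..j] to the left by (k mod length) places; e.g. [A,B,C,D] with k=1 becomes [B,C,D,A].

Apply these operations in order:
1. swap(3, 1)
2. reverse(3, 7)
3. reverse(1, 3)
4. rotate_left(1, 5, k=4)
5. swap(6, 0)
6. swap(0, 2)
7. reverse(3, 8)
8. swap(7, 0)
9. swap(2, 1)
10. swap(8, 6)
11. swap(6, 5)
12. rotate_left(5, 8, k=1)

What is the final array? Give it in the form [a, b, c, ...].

Answer: [I, A, C, H, F, E, B, D, G]

Derivation:
After 1 (swap(3, 1)): [E, I, G, F, A, C, D, B, H]
After 2 (reverse(3, 7)): [E, I, G, B, D, C, A, F, H]
After 3 (reverse(1, 3)): [E, B, G, I, D, C, A, F, H]
After 4 (rotate_left(1, 5, k=4)): [E, C, B, G, I, D, A, F, H]
After 5 (swap(6, 0)): [A, C, B, G, I, D, E, F, H]
After 6 (swap(0, 2)): [B, C, A, G, I, D, E, F, H]
After 7 (reverse(3, 8)): [B, C, A, H, F, E, D, I, G]
After 8 (swap(7, 0)): [I, C, A, H, F, E, D, B, G]
After 9 (swap(2, 1)): [I, A, C, H, F, E, D, B, G]
After 10 (swap(8, 6)): [I, A, C, H, F, E, G, B, D]
After 11 (swap(6, 5)): [I, A, C, H, F, G, E, B, D]
After 12 (rotate_left(5, 8, k=1)): [I, A, C, H, F, E, B, D, G]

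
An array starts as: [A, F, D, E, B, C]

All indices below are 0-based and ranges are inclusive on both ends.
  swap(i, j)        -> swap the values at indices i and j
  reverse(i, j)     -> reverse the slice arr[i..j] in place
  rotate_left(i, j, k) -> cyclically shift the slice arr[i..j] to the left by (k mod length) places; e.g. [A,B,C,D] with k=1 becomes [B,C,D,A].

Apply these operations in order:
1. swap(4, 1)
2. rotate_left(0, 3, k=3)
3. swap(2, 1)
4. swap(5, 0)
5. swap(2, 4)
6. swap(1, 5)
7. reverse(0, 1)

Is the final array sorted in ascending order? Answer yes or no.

Answer: no

Derivation:
After 1 (swap(4, 1)): [A, B, D, E, F, C]
After 2 (rotate_left(0, 3, k=3)): [E, A, B, D, F, C]
After 3 (swap(2, 1)): [E, B, A, D, F, C]
After 4 (swap(5, 0)): [C, B, A, D, F, E]
After 5 (swap(2, 4)): [C, B, F, D, A, E]
After 6 (swap(1, 5)): [C, E, F, D, A, B]
After 7 (reverse(0, 1)): [E, C, F, D, A, B]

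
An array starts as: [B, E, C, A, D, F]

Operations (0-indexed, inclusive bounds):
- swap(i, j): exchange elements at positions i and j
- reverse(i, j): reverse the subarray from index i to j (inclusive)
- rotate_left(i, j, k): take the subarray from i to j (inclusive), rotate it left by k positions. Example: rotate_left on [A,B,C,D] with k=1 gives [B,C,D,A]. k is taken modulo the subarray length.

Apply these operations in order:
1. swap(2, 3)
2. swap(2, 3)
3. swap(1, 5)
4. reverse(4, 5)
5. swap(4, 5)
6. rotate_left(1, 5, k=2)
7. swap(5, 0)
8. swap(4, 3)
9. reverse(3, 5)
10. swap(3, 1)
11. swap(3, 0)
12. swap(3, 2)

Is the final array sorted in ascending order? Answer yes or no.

Answer: yes

Derivation:
After 1 (swap(2, 3)): [B, E, A, C, D, F]
After 2 (swap(2, 3)): [B, E, C, A, D, F]
After 3 (swap(1, 5)): [B, F, C, A, D, E]
After 4 (reverse(4, 5)): [B, F, C, A, E, D]
After 5 (swap(4, 5)): [B, F, C, A, D, E]
After 6 (rotate_left(1, 5, k=2)): [B, A, D, E, F, C]
After 7 (swap(5, 0)): [C, A, D, E, F, B]
After 8 (swap(4, 3)): [C, A, D, F, E, B]
After 9 (reverse(3, 5)): [C, A, D, B, E, F]
After 10 (swap(3, 1)): [C, B, D, A, E, F]
After 11 (swap(3, 0)): [A, B, D, C, E, F]
After 12 (swap(3, 2)): [A, B, C, D, E, F]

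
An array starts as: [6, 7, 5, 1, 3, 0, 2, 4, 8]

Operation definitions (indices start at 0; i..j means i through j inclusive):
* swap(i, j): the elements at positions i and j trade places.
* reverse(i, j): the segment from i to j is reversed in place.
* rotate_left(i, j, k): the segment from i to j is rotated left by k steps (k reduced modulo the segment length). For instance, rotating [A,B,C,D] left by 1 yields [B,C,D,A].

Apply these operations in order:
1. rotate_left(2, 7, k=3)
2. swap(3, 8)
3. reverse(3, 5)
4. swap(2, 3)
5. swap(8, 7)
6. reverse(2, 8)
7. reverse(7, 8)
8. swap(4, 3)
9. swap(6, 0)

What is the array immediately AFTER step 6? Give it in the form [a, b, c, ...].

Answer: [6, 7, 3, 2, 1, 8, 4, 0, 5]

Derivation:
After 1 (rotate_left(2, 7, k=3)): [6, 7, 0, 2, 4, 5, 1, 3, 8]
After 2 (swap(3, 8)): [6, 7, 0, 8, 4, 5, 1, 3, 2]
After 3 (reverse(3, 5)): [6, 7, 0, 5, 4, 8, 1, 3, 2]
After 4 (swap(2, 3)): [6, 7, 5, 0, 4, 8, 1, 3, 2]
After 5 (swap(8, 7)): [6, 7, 5, 0, 4, 8, 1, 2, 3]
After 6 (reverse(2, 8)): [6, 7, 3, 2, 1, 8, 4, 0, 5]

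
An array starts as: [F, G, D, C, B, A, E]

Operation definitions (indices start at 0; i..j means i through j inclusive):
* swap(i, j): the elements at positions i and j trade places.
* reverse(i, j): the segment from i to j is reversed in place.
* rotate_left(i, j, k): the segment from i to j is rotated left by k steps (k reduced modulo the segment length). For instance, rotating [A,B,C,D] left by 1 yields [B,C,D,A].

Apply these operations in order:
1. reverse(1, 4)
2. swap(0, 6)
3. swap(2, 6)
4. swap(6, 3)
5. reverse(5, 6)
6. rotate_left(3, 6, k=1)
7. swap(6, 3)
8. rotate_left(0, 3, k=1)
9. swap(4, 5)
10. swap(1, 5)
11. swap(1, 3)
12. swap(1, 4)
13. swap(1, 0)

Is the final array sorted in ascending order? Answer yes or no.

Answer: yes

Derivation:
After 1 (reverse(1, 4)): [F, B, C, D, G, A, E]
After 2 (swap(0, 6)): [E, B, C, D, G, A, F]
After 3 (swap(2, 6)): [E, B, F, D, G, A, C]
After 4 (swap(6, 3)): [E, B, F, C, G, A, D]
After 5 (reverse(5, 6)): [E, B, F, C, G, D, A]
After 6 (rotate_left(3, 6, k=1)): [E, B, F, G, D, A, C]
After 7 (swap(6, 3)): [E, B, F, C, D, A, G]
After 8 (rotate_left(0, 3, k=1)): [B, F, C, E, D, A, G]
After 9 (swap(4, 5)): [B, F, C, E, A, D, G]
After 10 (swap(1, 5)): [B, D, C, E, A, F, G]
After 11 (swap(1, 3)): [B, E, C, D, A, F, G]
After 12 (swap(1, 4)): [B, A, C, D, E, F, G]
After 13 (swap(1, 0)): [A, B, C, D, E, F, G]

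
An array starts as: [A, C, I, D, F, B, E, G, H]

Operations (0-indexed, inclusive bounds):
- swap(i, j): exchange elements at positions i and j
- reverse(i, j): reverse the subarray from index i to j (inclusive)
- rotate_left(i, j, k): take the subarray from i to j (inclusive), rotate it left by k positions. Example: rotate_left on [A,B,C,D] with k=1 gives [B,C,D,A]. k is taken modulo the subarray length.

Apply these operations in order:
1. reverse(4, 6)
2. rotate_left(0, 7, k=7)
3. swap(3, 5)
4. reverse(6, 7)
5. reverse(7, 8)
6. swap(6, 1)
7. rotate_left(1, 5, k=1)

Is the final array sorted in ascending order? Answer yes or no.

Answer: no

Derivation:
After 1 (reverse(4, 6)): [A, C, I, D, E, B, F, G, H]
After 2 (rotate_left(0, 7, k=7)): [G, A, C, I, D, E, B, F, H]
After 3 (swap(3, 5)): [G, A, C, E, D, I, B, F, H]
After 4 (reverse(6, 7)): [G, A, C, E, D, I, F, B, H]
After 5 (reverse(7, 8)): [G, A, C, E, D, I, F, H, B]
After 6 (swap(6, 1)): [G, F, C, E, D, I, A, H, B]
After 7 (rotate_left(1, 5, k=1)): [G, C, E, D, I, F, A, H, B]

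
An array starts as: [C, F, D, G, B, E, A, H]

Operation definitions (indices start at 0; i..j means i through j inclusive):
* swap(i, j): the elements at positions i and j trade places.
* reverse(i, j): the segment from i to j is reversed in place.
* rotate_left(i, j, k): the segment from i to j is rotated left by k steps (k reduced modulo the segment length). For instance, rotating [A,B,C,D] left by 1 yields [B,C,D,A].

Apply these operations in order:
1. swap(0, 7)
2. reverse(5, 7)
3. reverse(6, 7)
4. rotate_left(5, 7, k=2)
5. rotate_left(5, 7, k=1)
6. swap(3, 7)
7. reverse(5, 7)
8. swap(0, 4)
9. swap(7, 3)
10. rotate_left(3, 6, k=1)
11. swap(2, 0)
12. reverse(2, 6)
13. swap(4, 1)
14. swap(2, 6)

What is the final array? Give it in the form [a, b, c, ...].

After 1 (swap(0, 7)): [H, F, D, G, B, E, A, C]
After 2 (reverse(5, 7)): [H, F, D, G, B, C, A, E]
After 3 (reverse(6, 7)): [H, F, D, G, B, C, E, A]
After 4 (rotate_left(5, 7, k=2)): [H, F, D, G, B, A, C, E]
After 5 (rotate_left(5, 7, k=1)): [H, F, D, G, B, C, E, A]
After 6 (swap(3, 7)): [H, F, D, A, B, C, E, G]
After 7 (reverse(5, 7)): [H, F, D, A, B, G, E, C]
After 8 (swap(0, 4)): [B, F, D, A, H, G, E, C]
After 9 (swap(7, 3)): [B, F, D, C, H, G, E, A]
After 10 (rotate_left(3, 6, k=1)): [B, F, D, H, G, E, C, A]
After 11 (swap(2, 0)): [D, F, B, H, G, E, C, A]
After 12 (reverse(2, 6)): [D, F, C, E, G, H, B, A]
After 13 (swap(4, 1)): [D, G, C, E, F, H, B, A]
After 14 (swap(2, 6)): [D, G, B, E, F, H, C, A]

Answer: [D, G, B, E, F, H, C, A]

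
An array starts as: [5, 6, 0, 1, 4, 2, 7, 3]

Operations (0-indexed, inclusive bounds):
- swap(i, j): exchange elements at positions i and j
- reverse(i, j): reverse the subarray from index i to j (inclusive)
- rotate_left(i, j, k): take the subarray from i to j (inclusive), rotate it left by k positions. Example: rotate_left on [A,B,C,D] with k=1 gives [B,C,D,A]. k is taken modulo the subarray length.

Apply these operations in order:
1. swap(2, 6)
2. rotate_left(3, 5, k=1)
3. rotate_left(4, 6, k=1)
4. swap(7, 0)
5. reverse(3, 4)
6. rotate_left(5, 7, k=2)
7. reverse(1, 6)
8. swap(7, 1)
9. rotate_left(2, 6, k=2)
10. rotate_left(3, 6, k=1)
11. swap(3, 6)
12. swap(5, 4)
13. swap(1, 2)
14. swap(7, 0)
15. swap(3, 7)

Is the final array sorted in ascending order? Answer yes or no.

Answer: yes

Derivation:
After 1 (swap(2, 6)): [5, 6, 7, 1, 4, 2, 0, 3]
After 2 (rotate_left(3, 5, k=1)): [5, 6, 7, 4, 2, 1, 0, 3]
After 3 (rotate_left(4, 6, k=1)): [5, 6, 7, 4, 1, 0, 2, 3]
After 4 (swap(7, 0)): [3, 6, 7, 4, 1, 0, 2, 5]
After 5 (reverse(3, 4)): [3, 6, 7, 1, 4, 0, 2, 5]
After 6 (rotate_left(5, 7, k=2)): [3, 6, 7, 1, 4, 5, 0, 2]
After 7 (reverse(1, 6)): [3, 0, 5, 4, 1, 7, 6, 2]
After 8 (swap(7, 1)): [3, 2, 5, 4, 1, 7, 6, 0]
After 9 (rotate_left(2, 6, k=2)): [3, 2, 1, 7, 6, 5, 4, 0]
After 10 (rotate_left(3, 6, k=1)): [3, 2, 1, 6, 5, 4, 7, 0]
After 11 (swap(3, 6)): [3, 2, 1, 7, 5, 4, 6, 0]
After 12 (swap(5, 4)): [3, 2, 1, 7, 4, 5, 6, 0]
After 13 (swap(1, 2)): [3, 1, 2, 7, 4, 5, 6, 0]
After 14 (swap(7, 0)): [0, 1, 2, 7, 4, 5, 6, 3]
After 15 (swap(3, 7)): [0, 1, 2, 3, 4, 5, 6, 7]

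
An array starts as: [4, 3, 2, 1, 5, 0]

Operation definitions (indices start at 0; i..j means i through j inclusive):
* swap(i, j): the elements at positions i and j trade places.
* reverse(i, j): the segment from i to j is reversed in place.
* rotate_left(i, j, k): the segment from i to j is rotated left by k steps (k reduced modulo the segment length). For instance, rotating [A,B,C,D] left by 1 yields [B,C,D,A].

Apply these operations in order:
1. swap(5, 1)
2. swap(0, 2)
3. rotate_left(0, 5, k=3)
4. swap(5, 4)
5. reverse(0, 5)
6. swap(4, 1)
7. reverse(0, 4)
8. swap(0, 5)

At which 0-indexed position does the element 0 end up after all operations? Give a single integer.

Answer: 4

Derivation:
After 1 (swap(5, 1)): [4, 0, 2, 1, 5, 3]
After 2 (swap(0, 2)): [2, 0, 4, 1, 5, 3]
After 3 (rotate_left(0, 5, k=3)): [1, 5, 3, 2, 0, 4]
After 4 (swap(5, 4)): [1, 5, 3, 2, 4, 0]
After 5 (reverse(0, 5)): [0, 4, 2, 3, 5, 1]
After 6 (swap(4, 1)): [0, 5, 2, 3, 4, 1]
After 7 (reverse(0, 4)): [4, 3, 2, 5, 0, 1]
After 8 (swap(0, 5)): [1, 3, 2, 5, 0, 4]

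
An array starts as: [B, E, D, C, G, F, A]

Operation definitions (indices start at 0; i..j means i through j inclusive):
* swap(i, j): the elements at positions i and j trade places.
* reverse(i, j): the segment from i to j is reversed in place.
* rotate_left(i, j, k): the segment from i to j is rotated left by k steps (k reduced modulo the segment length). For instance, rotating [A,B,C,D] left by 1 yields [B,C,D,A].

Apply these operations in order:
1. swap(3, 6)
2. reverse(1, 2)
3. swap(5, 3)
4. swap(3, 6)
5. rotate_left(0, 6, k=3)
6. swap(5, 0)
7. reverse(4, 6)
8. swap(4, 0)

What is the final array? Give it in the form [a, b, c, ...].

Answer: [E, G, A, F, D, C, B]

Derivation:
After 1 (swap(3, 6)): [B, E, D, A, G, F, C]
After 2 (reverse(1, 2)): [B, D, E, A, G, F, C]
After 3 (swap(5, 3)): [B, D, E, F, G, A, C]
After 4 (swap(3, 6)): [B, D, E, C, G, A, F]
After 5 (rotate_left(0, 6, k=3)): [C, G, A, F, B, D, E]
After 6 (swap(5, 0)): [D, G, A, F, B, C, E]
After 7 (reverse(4, 6)): [D, G, A, F, E, C, B]
After 8 (swap(4, 0)): [E, G, A, F, D, C, B]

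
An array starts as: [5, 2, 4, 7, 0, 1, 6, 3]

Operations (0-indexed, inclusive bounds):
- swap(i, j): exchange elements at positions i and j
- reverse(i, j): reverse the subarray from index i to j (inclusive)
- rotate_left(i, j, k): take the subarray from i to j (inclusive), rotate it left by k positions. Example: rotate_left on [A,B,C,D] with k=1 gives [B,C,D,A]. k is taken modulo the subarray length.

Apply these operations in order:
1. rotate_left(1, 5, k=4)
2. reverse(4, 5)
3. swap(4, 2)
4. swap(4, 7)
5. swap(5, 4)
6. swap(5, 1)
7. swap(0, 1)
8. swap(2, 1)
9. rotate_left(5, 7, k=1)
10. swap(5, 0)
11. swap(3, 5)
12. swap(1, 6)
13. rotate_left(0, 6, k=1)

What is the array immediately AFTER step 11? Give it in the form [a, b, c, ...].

Answer: [6, 0, 5, 3, 7, 4, 2, 1]

Derivation:
After 1 (rotate_left(1, 5, k=4)): [5, 1, 2, 4, 7, 0, 6, 3]
After 2 (reverse(4, 5)): [5, 1, 2, 4, 0, 7, 6, 3]
After 3 (swap(4, 2)): [5, 1, 0, 4, 2, 7, 6, 3]
After 4 (swap(4, 7)): [5, 1, 0, 4, 3, 7, 6, 2]
After 5 (swap(5, 4)): [5, 1, 0, 4, 7, 3, 6, 2]
After 6 (swap(5, 1)): [5, 3, 0, 4, 7, 1, 6, 2]
After 7 (swap(0, 1)): [3, 5, 0, 4, 7, 1, 6, 2]
After 8 (swap(2, 1)): [3, 0, 5, 4, 7, 1, 6, 2]
After 9 (rotate_left(5, 7, k=1)): [3, 0, 5, 4, 7, 6, 2, 1]
After 10 (swap(5, 0)): [6, 0, 5, 4, 7, 3, 2, 1]
After 11 (swap(3, 5)): [6, 0, 5, 3, 7, 4, 2, 1]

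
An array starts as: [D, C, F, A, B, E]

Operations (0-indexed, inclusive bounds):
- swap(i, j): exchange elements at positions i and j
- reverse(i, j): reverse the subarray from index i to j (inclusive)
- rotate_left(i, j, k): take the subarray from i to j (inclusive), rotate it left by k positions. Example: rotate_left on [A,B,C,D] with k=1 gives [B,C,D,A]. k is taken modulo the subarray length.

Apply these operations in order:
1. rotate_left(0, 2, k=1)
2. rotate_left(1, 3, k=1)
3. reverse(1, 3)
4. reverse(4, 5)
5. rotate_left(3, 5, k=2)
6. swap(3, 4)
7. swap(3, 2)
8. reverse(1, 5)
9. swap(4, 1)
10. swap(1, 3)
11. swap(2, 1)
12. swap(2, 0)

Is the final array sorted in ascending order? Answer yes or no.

After 1 (rotate_left(0, 2, k=1)): [C, F, D, A, B, E]
After 2 (rotate_left(1, 3, k=1)): [C, D, A, F, B, E]
After 3 (reverse(1, 3)): [C, F, A, D, B, E]
After 4 (reverse(4, 5)): [C, F, A, D, E, B]
After 5 (rotate_left(3, 5, k=2)): [C, F, A, B, D, E]
After 6 (swap(3, 4)): [C, F, A, D, B, E]
After 7 (swap(3, 2)): [C, F, D, A, B, E]
After 8 (reverse(1, 5)): [C, E, B, A, D, F]
After 9 (swap(4, 1)): [C, D, B, A, E, F]
After 10 (swap(1, 3)): [C, A, B, D, E, F]
After 11 (swap(2, 1)): [C, B, A, D, E, F]
After 12 (swap(2, 0)): [A, B, C, D, E, F]

Answer: yes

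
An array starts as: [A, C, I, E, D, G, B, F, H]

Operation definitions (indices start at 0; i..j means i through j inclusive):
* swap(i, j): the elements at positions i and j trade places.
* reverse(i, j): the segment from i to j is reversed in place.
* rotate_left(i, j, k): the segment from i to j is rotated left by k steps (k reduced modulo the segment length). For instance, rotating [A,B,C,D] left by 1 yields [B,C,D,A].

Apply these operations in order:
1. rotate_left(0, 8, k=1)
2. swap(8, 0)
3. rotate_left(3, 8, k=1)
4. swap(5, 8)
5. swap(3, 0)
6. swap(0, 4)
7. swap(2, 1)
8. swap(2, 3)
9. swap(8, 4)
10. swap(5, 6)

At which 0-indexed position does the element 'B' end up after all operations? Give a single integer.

After 1 (rotate_left(0, 8, k=1)): [C, I, E, D, G, B, F, H, A]
After 2 (swap(8, 0)): [A, I, E, D, G, B, F, H, C]
After 3 (rotate_left(3, 8, k=1)): [A, I, E, G, B, F, H, C, D]
After 4 (swap(5, 8)): [A, I, E, G, B, D, H, C, F]
After 5 (swap(3, 0)): [G, I, E, A, B, D, H, C, F]
After 6 (swap(0, 4)): [B, I, E, A, G, D, H, C, F]
After 7 (swap(2, 1)): [B, E, I, A, G, D, H, C, F]
After 8 (swap(2, 3)): [B, E, A, I, G, D, H, C, F]
After 9 (swap(8, 4)): [B, E, A, I, F, D, H, C, G]
After 10 (swap(5, 6)): [B, E, A, I, F, H, D, C, G]

Answer: 0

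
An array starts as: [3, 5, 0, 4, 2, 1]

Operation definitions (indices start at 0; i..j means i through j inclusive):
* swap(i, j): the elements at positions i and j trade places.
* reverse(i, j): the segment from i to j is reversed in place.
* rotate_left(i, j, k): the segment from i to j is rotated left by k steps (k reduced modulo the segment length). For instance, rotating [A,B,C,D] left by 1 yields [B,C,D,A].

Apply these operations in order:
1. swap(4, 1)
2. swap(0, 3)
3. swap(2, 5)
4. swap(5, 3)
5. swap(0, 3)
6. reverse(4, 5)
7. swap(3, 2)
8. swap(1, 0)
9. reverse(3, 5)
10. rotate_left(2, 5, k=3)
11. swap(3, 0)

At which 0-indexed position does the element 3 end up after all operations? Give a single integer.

After 1 (swap(4, 1)): [3, 2, 0, 4, 5, 1]
After 2 (swap(0, 3)): [4, 2, 0, 3, 5, 1]
After 3 (swap(2, 5)): [4, 2, 1, 3, 5, 0]
After 4 (swap(5, 3)): [4, 2, 1, 0, 5, 3]
After 5 (swap(0, 3)): [0, 2, 1, 4, 5, 3]
After 6 (reverse(4, 5)): [0, 2, 1, 4, 3, 5]
After 7 (swap(3, 2)): [0, 2, 4, 1, 3, 5]
After 8 (swap(1, 0)): [2, 0, 4, 1, 3, 5]
After 9 (reverse(3, 5)): [2, 0, 4, 5, 3, 1]
After 10 (rotate_left(2, 5, k=3)): [2, 0, 1, 4, 5, 3]
After 11 (swap(3, 0)): [4, 0, 1, 2, 5, 3]

Answer: 5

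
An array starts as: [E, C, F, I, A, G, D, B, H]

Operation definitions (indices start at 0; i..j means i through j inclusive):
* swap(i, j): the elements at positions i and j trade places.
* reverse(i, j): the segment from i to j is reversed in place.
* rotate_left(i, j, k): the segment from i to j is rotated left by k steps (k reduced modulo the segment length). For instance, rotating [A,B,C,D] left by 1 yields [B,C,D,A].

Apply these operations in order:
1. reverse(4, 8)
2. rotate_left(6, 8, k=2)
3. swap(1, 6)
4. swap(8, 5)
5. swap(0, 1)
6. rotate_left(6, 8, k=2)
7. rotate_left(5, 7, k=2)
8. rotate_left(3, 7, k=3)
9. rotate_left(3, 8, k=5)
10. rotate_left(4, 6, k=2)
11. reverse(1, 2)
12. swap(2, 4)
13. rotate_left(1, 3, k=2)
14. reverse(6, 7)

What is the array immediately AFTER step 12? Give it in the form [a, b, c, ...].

Answer: [A, F, I, D, E, G, B, H, C]

Derivation:
After 1 (reverse(4, 8)): [E, C, F, I, H, B, D, G, A]
After 2 (rotate_left(6, 8, k=2)): [E, C, F, I, H, B, A, D, G]
After 3 (swap(1, 6)): [E, A, F, I, H, B, C, D, G]
After 4 (swap(8, 5)): [E, A, F, I, H, G, C, D, B]
After 5 (swap(0, 1)): [A, E, F, I, H, G, C, D, B]
After 6 (rotate_left(6, 8, k=2)): [A, E, F, I, H, G, B, C, D]
After 7 (rotate_left(5, 7, k=2)): [A, E, F, I, H, C, G, B, D]
After 8 (rotate_left(3, 7, k=3)): [A, E, F, G, B, I, H, C, D]
After 9 (rotate_left(3, 8, k=5)): [A, E, F, D, G, B, I, H, C]
After 10 (rotate_left(4, 6, k=2)): [A, E, F, D, I, G, B, H, C]
After 11 (reverse(1, 2)): [A, F, E, D, I, G, B, H, C]
After 12 (swap(2, 4)): [A, F, I, D, E, G, B, H, C]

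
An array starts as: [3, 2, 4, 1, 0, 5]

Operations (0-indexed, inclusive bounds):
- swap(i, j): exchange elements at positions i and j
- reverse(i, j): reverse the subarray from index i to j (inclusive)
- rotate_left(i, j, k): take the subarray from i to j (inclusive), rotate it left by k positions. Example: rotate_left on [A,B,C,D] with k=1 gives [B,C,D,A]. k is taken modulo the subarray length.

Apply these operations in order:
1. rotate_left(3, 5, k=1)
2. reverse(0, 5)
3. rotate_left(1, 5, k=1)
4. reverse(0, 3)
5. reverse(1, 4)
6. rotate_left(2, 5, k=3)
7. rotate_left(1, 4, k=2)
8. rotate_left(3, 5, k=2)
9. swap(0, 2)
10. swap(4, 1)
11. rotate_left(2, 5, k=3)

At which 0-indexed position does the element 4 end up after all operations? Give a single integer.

After 1 (rotate_left(3, 5, k=1)): [3, 2, 4, 0, 5, 1]
After 2 (reverse(0, 5)): [1, 5, 0, 4, 2, 3]
After 3 (rotate_left(1, 5, k=1)): [1, 0, 4, 2, 3, 5]
After 4 (reverse(0, 3)): [2, 4, 0, 1, 3, 5]
After 5 (reverse(1, 4)): [2, 3, 1, 0, 4, 5]
After 6 (rotate_left(2, 5, k=3)): [2, 3, 5, 1, 0, 4]
After 7 (rotate_left(1, 4, k=2)): [2, 1, 0, 3, 5, 4]
After 8 (rotate_left(3, 5, k=2)): [2, 1, 0, 4, 3, 5]
After 9 (swap(0, 2)): [0, 1, 2, 4, 3, 5]
After 10 (swap(4, 1)): [0, 3, 2, 4, 1, 5]
After 11 (rotate_left(2, 5, k=3)): [0, 3, 5, 2, 4, 1]

Answer: 4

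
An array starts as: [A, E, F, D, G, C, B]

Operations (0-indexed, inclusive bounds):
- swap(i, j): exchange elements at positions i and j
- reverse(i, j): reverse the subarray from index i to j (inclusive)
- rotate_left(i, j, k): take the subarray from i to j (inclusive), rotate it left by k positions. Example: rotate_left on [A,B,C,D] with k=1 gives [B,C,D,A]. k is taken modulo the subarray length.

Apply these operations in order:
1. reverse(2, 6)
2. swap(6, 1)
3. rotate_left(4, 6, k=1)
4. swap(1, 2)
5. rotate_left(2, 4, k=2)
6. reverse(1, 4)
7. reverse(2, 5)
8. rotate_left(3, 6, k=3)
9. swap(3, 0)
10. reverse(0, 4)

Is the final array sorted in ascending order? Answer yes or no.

Answer: no

Derivation:
After 1 (reverse(2, 6)): [A, E, B, C, G, D, F]
After 2 (swap(6, 1)): [A, F, B, C, G, D, E]
After 3 (rotate_left(4, 6, k=1)): [A, F, B, C, D, E, G]
After 4 (swap(1, 2)): [A, B, F, C, D, E, G]
After 5 (rotate_left(2, 4, k=2)): [A, B, D, F, C, E, G]
After 6 (reverse(1, 4)): [A, C, F, D, B, E, G]
After 7 (reverse(2, 5)): [A, C, E, B, D, F, G]
After 8 (rotate_left(3, 6, k=3)): [A, C, E, G, B, D, F]
After 9 (swap(3, 0)): [G, C, E, A, B, D, F]
After 10 (reverse(0, 4)): [B, A, E, C, G, D, F]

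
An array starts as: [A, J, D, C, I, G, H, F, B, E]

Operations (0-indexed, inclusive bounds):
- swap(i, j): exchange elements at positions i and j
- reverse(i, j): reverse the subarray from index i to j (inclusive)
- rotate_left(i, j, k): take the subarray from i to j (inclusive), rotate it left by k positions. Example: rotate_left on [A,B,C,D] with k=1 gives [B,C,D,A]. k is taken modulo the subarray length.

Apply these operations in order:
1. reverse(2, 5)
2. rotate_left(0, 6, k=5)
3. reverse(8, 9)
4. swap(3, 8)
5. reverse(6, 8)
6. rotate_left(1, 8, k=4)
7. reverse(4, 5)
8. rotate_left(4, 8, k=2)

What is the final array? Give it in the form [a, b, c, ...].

Answer: [D, I, J, F, A, E, G, H, C, B]

Derivation:
After 1 (reverse(2, 5)): [A, J, G, I, C, D, H, F, B, E]
After 2 (rotate_left(0, 6, k=5)): [D, H, A, J, G, I, C, F, B, E]
After 3 (reverse(8, 9)): [D, H, A, J, G, I, C, F, E, B]
After 4 (swap(3, 8)): [D, H, A, E, G, I, C, F, J, B]
After 5 (reverse(6, 8)): [D, H, A, E, G, I, J, F, C, B]
After 6 (rotate_left(1, 8, k=4)): [D, I, J, F, C, H, A, E, G, B]
After 7 (reverse(4, 5)): [D, I, J, F, H, C, A, E, G, B]
After 8 (rotate_left(4, 8, k=2)): [D, I, J, F, A, E, G, H, C, B]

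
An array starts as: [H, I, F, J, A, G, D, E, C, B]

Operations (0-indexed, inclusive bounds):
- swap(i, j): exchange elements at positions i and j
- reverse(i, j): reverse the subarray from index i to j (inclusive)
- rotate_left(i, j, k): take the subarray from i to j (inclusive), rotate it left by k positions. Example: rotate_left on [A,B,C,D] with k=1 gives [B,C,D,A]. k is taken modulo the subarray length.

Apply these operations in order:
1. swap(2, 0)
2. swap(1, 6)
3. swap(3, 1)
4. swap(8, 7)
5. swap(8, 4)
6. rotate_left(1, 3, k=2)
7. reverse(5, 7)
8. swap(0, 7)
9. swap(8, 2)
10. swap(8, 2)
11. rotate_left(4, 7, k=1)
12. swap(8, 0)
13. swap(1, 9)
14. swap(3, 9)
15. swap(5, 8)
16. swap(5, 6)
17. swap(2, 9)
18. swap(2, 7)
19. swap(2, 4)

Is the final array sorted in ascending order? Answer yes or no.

After 1 (swap(2, 0)): [F, I, H, J, A, G, D, E, C, B]
After 2 (swap(1, 6)): [F, D, H, J, A, G, I, E, C, B]
After 3 (swap(3, 1)): [F, J, H, D, A, G, I, E, C, B]
After 4 (swap(8, 7)): [F, J, H, D, A, G, I, C, E, B]
After 5 (swap(8, 4)): [F, J, H, D, E, G, I, C, A, B]
After 6 (rotate_left(1, 3, k=2)): [F, D, J, H, E, G, I, C, A, B]
After 7 (reverse(5, 7)): [F, D, J, H, E, C, I, G, A, B]
After 8 (swap(0, 7)): [G, D, J, H, E, C, I, F, A, B]
After 9 (swap(8, 2)): [G, D, A, H, E, C, I, F, J, B]
After 10 (swap(8, 2)): [G, D, J, H, E, C, I, F, A, B]
After 11 (rotate_left(4, 7, k=1)): [G, D, J, H, C, I, F, E, A, B]
After 12 (swap(8, 0)): [A, D, J, H, C, I, F, E, G, B]
After 13 (swap(1, 9)): [A, B, J, H, C, I, F, E, G, D]
After 14 (swap(3, 9)): [A, B, J, D, C, I, F, E, G, H]
After 15 (swap(5, 8)): [A, B, J, D, C, G, F, E, I, H]
After 16 (swap(5, 6)): [A, B, J, D, C, F, G, E, I, H]
After 17 (swap(2, 9)): [A, B, H, D, C, F, G, E, I, J]
After 18 (swap(2, 7)): [A, B, E, D, C, F, G, H, I, J]
After 19 (swap(2, 4)): [A, B, C, D, E, F, G, H, I, J]

Answer: yes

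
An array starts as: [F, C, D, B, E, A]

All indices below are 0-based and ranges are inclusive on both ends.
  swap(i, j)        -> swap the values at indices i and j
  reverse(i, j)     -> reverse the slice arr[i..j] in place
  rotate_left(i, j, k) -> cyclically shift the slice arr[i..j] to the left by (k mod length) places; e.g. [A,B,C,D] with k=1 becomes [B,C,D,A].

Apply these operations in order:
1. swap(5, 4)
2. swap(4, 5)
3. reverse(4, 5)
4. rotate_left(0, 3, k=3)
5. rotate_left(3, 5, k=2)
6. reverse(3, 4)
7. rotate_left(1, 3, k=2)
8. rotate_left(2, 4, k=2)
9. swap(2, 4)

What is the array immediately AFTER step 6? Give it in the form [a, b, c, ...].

Answer: [B, F, C, D, E, A]

Derivation:
After 1 (swap(5, 4)): [F, C, D, B, A, E]
After 2 (swap(4, 5)): [F, C, D, B, E, A]
After 3 (reverse(4, 5)): [F, C, D, B, A, E]
After 4 (rotate_left(0, 3, k=3)): [B, F, C, D, A, E]
After 5 (rotate_left(3, 5, k=2)): [B, F, C, E, D, A]
After 6 (reverse(3, 4)): [B, F, C, D, E, A]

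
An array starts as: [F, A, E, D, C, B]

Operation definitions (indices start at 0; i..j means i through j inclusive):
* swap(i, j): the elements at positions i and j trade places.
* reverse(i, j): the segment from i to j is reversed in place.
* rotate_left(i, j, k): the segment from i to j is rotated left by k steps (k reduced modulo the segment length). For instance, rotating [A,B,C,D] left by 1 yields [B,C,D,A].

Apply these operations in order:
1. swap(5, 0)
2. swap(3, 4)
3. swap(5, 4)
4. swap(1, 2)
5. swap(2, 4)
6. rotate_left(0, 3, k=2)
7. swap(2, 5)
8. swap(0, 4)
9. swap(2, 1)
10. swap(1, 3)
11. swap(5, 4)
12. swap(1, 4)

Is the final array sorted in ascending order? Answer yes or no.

Answer: yes

Derivation:
After 1 (swap(5, 0)): [B, A, E, D, C, F]
After 2 (swap(3, 4)): [B, A, E, C, D, F]
After 3 (swap(5, 4)): [B, A, E, C, F, D]
After 4 (swap(1, 2)): [B, E, A, C, F, D]
After 5 (swap(2, 4)): [B, E, F, C, A, D]
After 6 (rotate_left(0, 3, k=2)): [F, C, B, E, A, D]
After 7 (swap(2, 5)): [F, C, D, E, A, B]
After 8 (swap(0, 4)): [A, C, D, E, F, B]
After 9 (swap(2, 1)): [A, D, C, E, F, B]
After 10 (swap(1, 3)): [A, E, C, D, F, B]
After 11 (swap(5, 4)): [A, E, C, D, B, F]
After 12 (swap(1, 4)): [A, B, C, D, E, F]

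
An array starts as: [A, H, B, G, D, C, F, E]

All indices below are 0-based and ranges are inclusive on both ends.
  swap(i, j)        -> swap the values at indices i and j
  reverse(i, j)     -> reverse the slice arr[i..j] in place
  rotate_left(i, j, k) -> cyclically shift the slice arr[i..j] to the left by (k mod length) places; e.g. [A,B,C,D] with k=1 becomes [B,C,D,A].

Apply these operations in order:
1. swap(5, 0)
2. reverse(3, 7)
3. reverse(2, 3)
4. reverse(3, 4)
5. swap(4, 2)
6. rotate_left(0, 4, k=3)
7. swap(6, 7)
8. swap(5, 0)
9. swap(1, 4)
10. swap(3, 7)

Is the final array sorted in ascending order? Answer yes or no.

After 1 (swap(5, 0)): [C, H, B, G, D, A, F, E]
After 2 (reverse(3, 7)): [C, H, B, E, F, A, D, G]
After 3 (reverse(2, 3)): [C, H, E, B, F, A, D, G]
After 4 (reverse(3, 4)): [C, H, E, F, B, A, D, G]
After 5 (swap(4, 2)): [C, H, B, F, E, A, D, G]
After 6 (rotate_left(0, 4, k=3)): [F, E, C, H, B, A, D, G]
After 7 (swap(6, 7)): [F, E, C, H, B, A, G, D]
After 8 (swap(5, 0)): [A, E, C, H, B, F, G, D]
After 9 (swap(1, 4)): [A, B, C, H, E, F, G, D]
After 10 (swap(3, 7)): [A, B, C, D, E, F, G, H]

Answer: yes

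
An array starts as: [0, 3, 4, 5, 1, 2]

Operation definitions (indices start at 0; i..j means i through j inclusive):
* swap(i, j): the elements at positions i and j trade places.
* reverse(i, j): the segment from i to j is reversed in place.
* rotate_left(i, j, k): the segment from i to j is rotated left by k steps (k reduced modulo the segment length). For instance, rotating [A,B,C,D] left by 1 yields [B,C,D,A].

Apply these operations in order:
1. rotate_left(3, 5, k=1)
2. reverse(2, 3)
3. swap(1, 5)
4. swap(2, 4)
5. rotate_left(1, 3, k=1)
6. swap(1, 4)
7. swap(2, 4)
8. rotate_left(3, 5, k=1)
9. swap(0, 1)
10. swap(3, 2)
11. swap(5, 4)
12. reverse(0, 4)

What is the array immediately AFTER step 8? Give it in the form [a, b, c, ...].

After 1 (rotate_left(3, 5, k=1)): [0, 3, 4, 1, 2, 5]
After 2 (reverse(2, 3)): [0, 3, 1, 4, 2, 5]
After 3 (swap(1, 5)): [0, 5, 1, 4, 2, 3]
After 4 (swap(2, 4)): [0, 5, 2, 4, 1, 3]
After 5 (rotate_left(1, 3, k=1)): [0, 2, 4, 5, 1, 3]
After 6 (swap(1, 4)): [0, 1, 4, 5, 2, 3]
After 7 (swap(2, 4)): [0, 1, 2, 5, 4, 3]
After 8 (rotate_left(3, 5, k=1)): [0, 1, 2, 4, 3, 5]

Answer: [0, 1, 2, 4, 3, 5]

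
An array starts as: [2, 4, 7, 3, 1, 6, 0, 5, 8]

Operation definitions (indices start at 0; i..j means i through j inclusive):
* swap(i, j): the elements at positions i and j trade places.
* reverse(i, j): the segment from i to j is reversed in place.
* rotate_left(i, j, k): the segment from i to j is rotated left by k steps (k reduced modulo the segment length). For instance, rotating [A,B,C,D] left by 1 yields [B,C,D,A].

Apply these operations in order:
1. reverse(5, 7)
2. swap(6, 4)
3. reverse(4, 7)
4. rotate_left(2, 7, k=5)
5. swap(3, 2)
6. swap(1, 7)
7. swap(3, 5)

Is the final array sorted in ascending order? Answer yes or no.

After 1 (reverse(5, 7)): [2, 4, 7, 3, 1, 5, 0, 6, 8]
After 2 (swap(6, 4)): [2, 4, 7, 3, 0, 5, 1, 6, 8]
After 3 (reverse(4, 7)): [2, 4, 7, 3, 6, 1, 5, 0, 8]
After 4 (rotate_left(2, 7, k=5)): [2, 4, 0, 7, 3, 6, 1, 5, 8]
After 5 (swap(3, 2)): [2, 4, 7, 0, 3, 6, 1, 5, 8]
After 6 (swap(1, 7)): [2, 5, 7, 0, 3, 6, 1, 4, 8]
After 7 (swap(3, 5)): [2, 5, 7, 6, 3, 0, 1, 4, 8]

Answer: no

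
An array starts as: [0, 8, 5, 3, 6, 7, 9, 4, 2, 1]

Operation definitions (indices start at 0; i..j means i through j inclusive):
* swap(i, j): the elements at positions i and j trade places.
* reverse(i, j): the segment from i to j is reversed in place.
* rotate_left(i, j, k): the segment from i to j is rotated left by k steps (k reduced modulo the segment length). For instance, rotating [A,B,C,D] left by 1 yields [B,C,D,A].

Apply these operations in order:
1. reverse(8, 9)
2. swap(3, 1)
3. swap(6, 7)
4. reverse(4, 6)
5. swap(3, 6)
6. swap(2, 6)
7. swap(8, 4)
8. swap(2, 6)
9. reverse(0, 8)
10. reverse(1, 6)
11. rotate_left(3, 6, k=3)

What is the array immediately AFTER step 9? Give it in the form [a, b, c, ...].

After 1 (reverse(8, 9)): [0, 8, 5, 3, 6, 7, 9, 4, 1, 2]
After 2 (swap(3, 1)): [0, 3, 5, 8, 6, 7, 9, 4, 1, 2]
After 3 (swap(6, 7)): [0, 3, 5, 8, 6, 7, 4, 9, 1, 2]
After 4 (reverse(4, 6)): [0, 3, 5, 8, 4, 7, 6, 9, 1, 2]
After 5 (swap(3, 6)): [0, 3, 5, 6, 4, 7, 8, 9, 1, 2]
After 6 (swap(2, 6)): [0, 3, 8, 6, 4, 7, 5, 9, 1, 2]
After 7 (swap(8, 4)): [0, 3, 8, 6, 1, 7, 5, 9, 4, 2]
After 8 (swap(2, 6)): [0, 3, 5, 6, 1, 7, 8, 9, 4, 2]
After 9 (reverse(0, 8)): [4, 9, 8, 7, 1, 6, 5, 3, 0, 2]

Answer: [4, 9, 8, 7, 1, 6, 5, 3, 0, 2]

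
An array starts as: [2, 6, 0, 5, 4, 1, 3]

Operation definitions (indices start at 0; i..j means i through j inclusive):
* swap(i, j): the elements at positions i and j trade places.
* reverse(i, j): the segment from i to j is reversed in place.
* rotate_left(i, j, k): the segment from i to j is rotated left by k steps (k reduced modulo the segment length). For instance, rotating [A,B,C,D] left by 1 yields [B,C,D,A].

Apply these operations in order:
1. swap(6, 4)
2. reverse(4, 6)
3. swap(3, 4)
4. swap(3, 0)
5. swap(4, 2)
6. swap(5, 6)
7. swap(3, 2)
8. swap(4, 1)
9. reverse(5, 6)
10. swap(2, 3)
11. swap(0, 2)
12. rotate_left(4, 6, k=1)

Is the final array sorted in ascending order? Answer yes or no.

Answer: no

Derivation:
After 1 (swap(6, 4)): [2, 6, 0, 5, 3, 1, 4]
After 2 (reverse(4, 6)): [2, 6, 0, 5, 4, 1, 3]
After 3 (swap(3, 4)): [2, 6, 0, 4, 5, 1, 3]
After 4 (swap(3, 0)): [4, 6, 0, 2, 5, 1, 3]
After 5 (swap(4, 2)): [4, 6, 5, 2, 0, 1, 3]
After 6 (swap(5, 6)): [4, 6, 5, 2, 0, 3, 1]
After 7 (swap(3, 2)): [4, 6, 2, 5, 0, 3, 1]
After 8 (swap(4, 1)): [4, 0, 2, 5, 6, 3, 1]
After 9 (reverse(5, 6)): [4, 0, 2, 5, 6, 1, 3]
After 10 (swap(2, 3)): [4, 0, 5, 2, 6, 1, 3]
After 11 (swap(0, 2)): [5, 0, 4, 2, 6, 1, 3]
After 12 (rotate_left(4, 6, k=1)): [5, 0, 4, 2, 1, 3, 6]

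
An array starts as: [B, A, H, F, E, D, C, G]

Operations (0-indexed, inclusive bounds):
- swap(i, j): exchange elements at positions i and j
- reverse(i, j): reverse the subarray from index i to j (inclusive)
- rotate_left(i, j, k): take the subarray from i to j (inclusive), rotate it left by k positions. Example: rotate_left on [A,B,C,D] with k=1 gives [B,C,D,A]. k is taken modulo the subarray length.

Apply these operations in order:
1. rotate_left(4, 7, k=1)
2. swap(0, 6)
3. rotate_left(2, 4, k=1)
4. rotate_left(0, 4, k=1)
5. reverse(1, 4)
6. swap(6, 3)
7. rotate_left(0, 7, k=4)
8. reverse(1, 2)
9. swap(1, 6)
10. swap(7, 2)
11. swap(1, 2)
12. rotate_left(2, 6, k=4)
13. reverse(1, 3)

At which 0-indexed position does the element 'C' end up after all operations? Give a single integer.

After 1 (rotate_left(4, 7, k=1)): [B, A, H, F, D, C, G, E]
After 2 (swap(0, 6)): [G, A, H, F, D, C, B, E]
After 3 (rotate_left(2, 4, k=1)): [G, A, F, D, H, C, B, E]
After 4 (rotate_left(0, 4, k=1)): [A, F, D, H, G, C, B, E]
After 5 (reverse(1, 4)): [A, G, H, D, F, C, B, E]
After 6 (swap(6, 3)): [A, G, H, B, F, C, D, E]
After 7 (rotate_left(0, 7, k=4)): [F, C, D, E, A, G, H, B]
After 8 (reverse(1, 2)): [F, D, C, E, A, G, H, B]
After 9 (swap(1, 6)): [F, H, C, E, A, G, D, B]
After 10 (swap(7, 2)): [F, H, B, E, A, G, D, C]
After 11 (swap(1, 2)): [F, B, H, E, A, G, D, C]
After 12 (rotate_left(2, 6, k=4)): [F, B, D, H, E, A, G, C]
After 13 (reverse(1, 3)): [F, H, D, B, E, A, G, C]

Answer: 7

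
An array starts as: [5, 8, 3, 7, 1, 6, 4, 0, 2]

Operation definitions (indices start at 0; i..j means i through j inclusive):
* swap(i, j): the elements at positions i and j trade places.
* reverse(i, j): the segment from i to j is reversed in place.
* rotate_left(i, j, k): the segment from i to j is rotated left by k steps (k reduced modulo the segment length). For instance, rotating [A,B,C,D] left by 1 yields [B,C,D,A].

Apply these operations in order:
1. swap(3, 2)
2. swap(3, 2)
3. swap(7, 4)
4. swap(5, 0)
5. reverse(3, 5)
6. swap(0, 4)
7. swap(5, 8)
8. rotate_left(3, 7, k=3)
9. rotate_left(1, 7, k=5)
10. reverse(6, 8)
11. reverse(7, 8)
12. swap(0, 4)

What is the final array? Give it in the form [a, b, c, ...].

Answer: [3, 6, 2, 8, 0, 4, 7, 1, 5]

Derivation:
After 1 (swap(3, 2)): [5, 8, 7, 3, 1, 6, 4, 0, 2]
After 2 (swap(3, 2)): [5, 8, 3, 7, 1, 6, 4, 0, 2]
After 3 (swap(7, 4)): [5, 8, 3, 7, 0, 6, 4, 1, 2]
After 4 (swap(5, 0)): [6, 8, 3, 7, 0, 5, 4, 1, 2]
After 5 (reverse(3, 5)): [6, 8, 3, 5, 0, 7, 4, 1, 2]
After 6 (swap(0, 4)): [0, 8, 3, 5, 6, 7, 4, 1, 2]
After 7 (swap(5, 8)): [0, 8, 3, 5, 6, 2, 4, 1, 7]
After 8 (rotate_left(3, 7, k=3)): [0, 8, 3, 4, 1, 5, 6, 2, 7]
After 9 (rotate_left(1, 7, k=5)): [0, 6, 2, 8, 3, 4, 1, 5, 7]
After 10 (reverse(6, 8)): [0, 6, 2, 8, 3, 4, 7, 5, 1]
After 11 (reverse(7, 8)): [0, 6, 2, 8, 3, 4, 7, 1, 5]
After 12 (swap(0, 4)): [3, 6, 2, 8, 0, 4, 7, 1, 5]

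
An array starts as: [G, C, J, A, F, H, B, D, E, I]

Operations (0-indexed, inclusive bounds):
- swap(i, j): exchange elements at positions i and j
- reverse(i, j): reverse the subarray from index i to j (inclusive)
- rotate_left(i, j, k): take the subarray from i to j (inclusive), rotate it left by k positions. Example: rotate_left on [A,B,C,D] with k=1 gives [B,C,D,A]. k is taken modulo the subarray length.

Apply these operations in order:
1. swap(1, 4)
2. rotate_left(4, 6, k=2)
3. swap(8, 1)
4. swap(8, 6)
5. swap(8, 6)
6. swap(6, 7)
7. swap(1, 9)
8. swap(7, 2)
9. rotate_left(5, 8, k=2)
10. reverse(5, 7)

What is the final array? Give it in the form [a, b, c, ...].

After 1 (swap(1, 4)): [G, F, J, A, C, H, B, D, E, I]
After 2 (rotate_left(4, 6, k=2)): [G, F, J, A, B, C, H, D, E, I]
After 3 (swap(8, 1)): [G, E, J, A, B, C, H, D, F, I]
After 4 (swap(8, 6)): [G, E, J, A, B, C, F, D, H, I]
After 5 (swap(8, 6)): [G, E, J, A, B, C, H, D, F, I]
After 6 (swap(6, 7)): [G, E, J, A, B, C, D, H, F, I]
After 7 (swap(1, 9)): [G, I, J, A, B, C, D, H, F, E]
After 8 (swap(7, 2)): [G, I, H, A, B, C, D, J, F, E]
After 9 (rotate_left(5, 8, k=2)): [G, I, H, A, B, J, F, C, D, E]
After 10 (reverse(5, 7)): [G, I, H, A, B, C, F, J, D, E]

Answer: [G, I, H, A, B, C, F, J, D, E]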